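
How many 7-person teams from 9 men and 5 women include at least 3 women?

Sum over valid woman counts:
C(5,3)C(9,4) = 1260
C(5,4)C(9,3) = 420
C(5,5)C(9,2) = 36
Total: 1260 + 420 + 36.

Final answer: 1716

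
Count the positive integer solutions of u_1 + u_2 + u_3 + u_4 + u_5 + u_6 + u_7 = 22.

Substitute u'_i = u_i - 1 (so u'_i >= 0). Then sum u'_i = 22 - 7 = 15.
Stars and bars: C(15+7-1, 7-1) = C(21,6).

Final answer: C(21,6) = 54264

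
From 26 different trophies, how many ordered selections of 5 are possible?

P(26,5) = 26!/(26-5)! = 26!/21!.

Final answer: P(26,5) = 7893600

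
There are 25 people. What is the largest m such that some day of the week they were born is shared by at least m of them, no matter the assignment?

There are 7 possible values for day of the week they were born. With 25 people and 7 categories, by pigeonhole: ceiling(25/7).

Final answer: 4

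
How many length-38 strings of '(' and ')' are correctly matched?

This is a standard Catalan-number count: the answer is C_n. Here n = 19 (pairs).
C_n = C(2n,n)/(n+1), so C_{19} = C(38,19)/20 = 35345263800/20.

Final answer: C_{19} = 1767263190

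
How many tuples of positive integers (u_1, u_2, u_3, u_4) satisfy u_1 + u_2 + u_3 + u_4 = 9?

Substitute u'_i = u_i - 1 (so u'_i >= 0). Then sum u'_i = 9 - 4 = 5.
Stars and bars: C(5+4-1, 4-1) = C(8,3).

Final answer: C(8,3) = 56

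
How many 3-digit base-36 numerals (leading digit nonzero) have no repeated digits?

The leading digit has 35 choices (anything but zero); the next has 35 (anything but the first), then 34, and so on, one fewer each time.
Total: 35 x 35 x 34.

Final answer: 41650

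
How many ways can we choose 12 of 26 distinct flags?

C(26,12) = 26!/(12! x 14!).

Final answer: \binom{26}{12} = 9657700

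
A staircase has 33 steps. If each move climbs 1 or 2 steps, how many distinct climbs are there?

Let f(n) be the number of climbs. Removing the last move (1 or 2 steps) gives f(n) = f(n-1) + f(n-2); base cases f(1)=1, f(2)=2.
Building up term by term: f(1)=1, f(2)=2, f(3)=3, f(4)=5, f(5)=8, f(6)=13, f(7)=21, f(8)=34, f(9)=55, f(10)=89, f(11)=144, f(12)=233, f(13)=377, f(14)=610, f(15)=987, f(16)=1597, f(17)=2584, f(18)=4181, f(19)=6765, f(20)=10946, f(21)=17711, f(22)=28657, f(23)=46368, f(24)=75025, f(25)=121393, f(26)=196418, f(27)=317811, f(28)=514229, f(29)=832040, f(30)=1346269, f(31)=2178309, f(32)=3524578, f(33)=5702887.

Final answer: 5702887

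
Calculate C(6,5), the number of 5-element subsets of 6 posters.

C(6,5) = 6!/(5! x (6-5)!).

Final answer: C(6,5) = 6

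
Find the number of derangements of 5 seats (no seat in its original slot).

Derangements satisfy D(n) = (n-1)(D(n-1) + D(n-2)), starting from D(0)=1, D(1)=0.
D(2) = 1 x (0 + 1) = 1
D(3) = 2 x (1 + 0) = 2
D(4) = 3 x (2 + 1) = 9
D(5) = 4 x (D(4) + D(3)) = 4 x (9 + 2)

Final answer: D(5) = 44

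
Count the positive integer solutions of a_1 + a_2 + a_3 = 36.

Substitute a'_i = a_i - 1 (so a'_i >= 0). Then sum a'_i = 36 - 3 = 33.
Stars and bars: C(33+3-1, 3-1) = C(35,2).

Final answer: C(35,2) = 595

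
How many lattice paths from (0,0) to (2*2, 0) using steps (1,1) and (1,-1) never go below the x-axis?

Total monotonic paths to (2,2): C(4,2) = 6.
Reflecting each bad path at its first crossing gives a bijection with paths to (1,3): C(4,3) = 4.
Valid Dyck paths: 6 - 4.
(Equivalently, C_{2} = C(4,2)/3 = 6/3.)

Final answer: C_{2} = 2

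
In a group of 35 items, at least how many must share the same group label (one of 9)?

There are 9 possible values for group label (one of 9). With 35 items and 9 categories, by pigeonhole: ceiling(35/9).

Final answer: 4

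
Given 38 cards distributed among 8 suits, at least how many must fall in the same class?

By pigeonhole with 38 objects and 8 categories: ceiling(38/8).

Final answer: 5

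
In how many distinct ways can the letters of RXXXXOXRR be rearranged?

Letters (O:1, R:3, X:5). Total letters: 9.
Permutations = 9!/(5! x 3!).

Final answer: 504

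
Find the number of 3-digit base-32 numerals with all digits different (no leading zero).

The leading digit has 31 choices (anything but zero); the next has 31 (anything but the first), then 30, and so on, one fewer each time.
Total: 31 x 31 x 30.

Final answer: 28830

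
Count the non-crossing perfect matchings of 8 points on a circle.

This is counted by the nth Catalan number C_n. Here n = 8/2 = 4.
Using C_0 = 1 and C_(k+1) = C_k x 2(2k+1)/(k+2), build up term by term: C_1=1, C_2=2, C_3=5, C_4=14.

Final answer: C_{4} = 14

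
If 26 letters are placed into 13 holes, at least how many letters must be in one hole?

By the pigeonhole principle: ceiling(26/13).

Final answer: 2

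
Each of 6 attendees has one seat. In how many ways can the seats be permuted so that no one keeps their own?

D(n) = (n-1)(D(n-1) + D(n-2)), D(0)=1, D(1)=0.
D(2) = 1 x (0 + 1) = 1
D(3) = 2 x (1 + 0) = 2
D(4) = 3 x (2 + 1) = 9
D(5) = 4 x (9 + 2) = 44
D(6) = 5 x (D(5) + D(4)) = 5 x (44 + 9)

Final answer: D(6) = 265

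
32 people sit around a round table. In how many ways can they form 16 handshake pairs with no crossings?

The structures are counted by the Catalan number C_n. Here n = 32/2 = 16.
C_n = (2n)!/(n!(n+1)!), so C_{16} = 32!/(16! x 17!) = C(32,16)/17 = 601080390/17.

Final answer: C_{16} = 35357670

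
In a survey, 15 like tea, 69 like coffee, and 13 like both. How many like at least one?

|A union B| = |A| + |B| - |A intersect B| = 15 + 69 - 13.

Final answer: 71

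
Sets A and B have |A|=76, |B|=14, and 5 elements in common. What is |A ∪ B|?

|A union B| = |A| + |B| - |A intersect B| = 76 + 14 - 5.

Final answer: 85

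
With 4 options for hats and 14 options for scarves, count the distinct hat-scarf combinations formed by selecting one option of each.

By the multiplication principle: 4 x 14.

Final answer: 56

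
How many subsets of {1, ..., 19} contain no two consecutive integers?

Condition on whether n belongs to the subset: if not, any valid subset of {1, ..., n-1} works (a(n-1)); if so, n-1 is excluded and the rest is a valid subset of {1, ..., n-2} (a(n-2)). Hence a(n) = a(n-1) + a(n-2), a(1)=2, a(2)=3.
Computing successive values: a(1)=2, a(2)=3, a(3)=5, a(4)=8, a(5)=13, a(6)=21, a(7)=34, a(8)=55, a(9)=89, a(10)=144, a(11)=233, a(12)=377, a(13)=610, a(14)=987, a(15)=1597, a(16)=2584, a(17)=4181, a(18)=6765, a(19)=10946.

Final answer: 10946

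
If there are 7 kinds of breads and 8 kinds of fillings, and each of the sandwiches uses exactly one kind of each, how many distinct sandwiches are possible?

By the multiplication principle: 7 x 8.

Final answer: 56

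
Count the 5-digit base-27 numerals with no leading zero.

These are the integers in [27^4, 27^5), so the count is 27^5 - 27^4 = 26 x 27^4.

Final answer: 13817466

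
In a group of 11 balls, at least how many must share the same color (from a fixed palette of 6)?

There are 6 possible values for color (from a fixed palette of 6). With 11 balls and 6 categories, by pigeonhole: ceiling(11/6).

Final answer: 2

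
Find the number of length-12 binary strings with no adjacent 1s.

A valid string ends in 0 (append to any length-(n-1) valid string) or in 01 (append to any length-(n-2) valid string), so a(n) = a(n-1) + a(n-2) with a(1)=2, a(2)=3.
Building up term by term: a(1)=2, a(2)=3, a(3)=5, a(4)=8, a(5)=13, a(6)=21, a(7)=34, a(8)=55, a(9)=89, a(10)=144, a(11)=233, a(12)=377.

Final answer: 377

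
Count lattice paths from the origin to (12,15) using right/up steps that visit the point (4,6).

Paths (0,0)->(4,6): C(10,6) = 210.
Paths (4,6)->(12,15): C(17,9) = 24310.
By multiplication principle: 210 x 24310.

Final answer: 5105100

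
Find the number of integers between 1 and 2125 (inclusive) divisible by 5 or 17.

Multiples of 5: 425. Multiples of 17: 125. Of both (lcm=85): 25.
By inclusion-exclusion: 425 + 125 - 25.

Final answer: 525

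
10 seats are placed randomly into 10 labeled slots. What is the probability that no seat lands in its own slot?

D(n) = (n-1)(D(n-1) + D(n-2)), D(0)=1, D(1)=0.
Building up: D(2)=1, D(3)=2, D(4)=9, D(5)=44, D(6)=265, D(7)=1854, D(8)=14833, D(9)=133496, D(10)=1334961.
Total arrangements: 10! = 3628800.
Probability = D(10)/10! = 16481/44800.

Final answer: D(10)/10! = 1334961/3628800 = 0.367879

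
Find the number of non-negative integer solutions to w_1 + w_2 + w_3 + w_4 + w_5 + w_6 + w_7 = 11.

Stars and bars with 11 stars and 6 bars:
C(11+7-1, 7-1) = C(17,6).

Final answer: C(17,6) = 12376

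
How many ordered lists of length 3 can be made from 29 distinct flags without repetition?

P(29,3) = 29!/(29-3)! = 29!/26!.

Final answer: P(29,3) = 21924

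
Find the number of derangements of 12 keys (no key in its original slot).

Derangements satisfy D(n) = (n-1)(D(n-1) + D(n-2)), starting from D(0)=1, D(1)=0.
D(2) = 1 x (0 + 1) = 1
D(3) = 2 x (1 + 0) = 2
D(4) = 3 x (2 + 1) = 9
D(5) = 4 x (9 + 2) = 44
D(6) = 5 x (44 + 9) = 265
D(7) = 6 x (265 + 44) = 1854
D(8) = 7 x (1854 + 265) = 14833
D(9) = 8 x (14833 + 1854) = 133496
D(10) = 9 x (133496 + 14833) = 1334961
D(11) = 10 x (1334961 + 133496) = 14684570
D(12) = 11 x (D(11) + D(10)) = 11 x (14684570 + 1334961)

Final answer: D(12) = 176214841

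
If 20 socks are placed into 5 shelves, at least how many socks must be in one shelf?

By the pigeonhole principle: ceiling(20/5).

Final answer: 4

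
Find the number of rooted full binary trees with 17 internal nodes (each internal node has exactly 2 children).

The structures are counted by the Catalan number C_n. Here n = 17.
C_n = C(2n,n)/(n+1), so C_{17} = C(34,17)/18 = 2333606220/18.

Final answer: C_{17} = 129644790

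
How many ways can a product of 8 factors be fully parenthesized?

This is a standard Catalan-number count: the answer is C_n. Here n = 8 - 1 = 7.
C_n = C(2n,n)/(n+1), so C_{7} = C(14,7)/8 = 3432/8.

Final answer: C_{7} = 429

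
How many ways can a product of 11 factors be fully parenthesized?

This is a standard Catalan-number count: the answer is C_n. Here n = 11 - 1 = 10.
C_n = (2n)!/(n!(n+1)!), so C_{10} = 20!/(10! x 11!) = C(20,10)/11 = 184756/11.

Final answer: C_{10} = 16796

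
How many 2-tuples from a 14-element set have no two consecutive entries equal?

Let g(n) count such strings. g(1) = 14, and each valid string of length n-1 extends in 13 ways (any symbol but the last), so g(n) = 13 g(n-1).
Total: g(2) = 14 x 13^1.

Final answer: 14 x 13^{1} = 182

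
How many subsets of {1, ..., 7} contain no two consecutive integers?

Let a(n) count such subsets of {1, ..., n}. Either n is excluded (a(n-1) ways) or n is included, forcing n-1 out (a(n-2) ways), so a(n) = a(n-1) + a(n-2) with a(1)=2, a(2)=3.
Iterating the recurrence: a(1)=2, a(2)=3, a(3)=5, a(4)=8, a(5)=13, a(6)=21, a(7)=34.

Final answer: 34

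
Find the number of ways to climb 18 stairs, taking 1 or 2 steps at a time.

Let f(n) count the ways. The last step is size 1 or 2, so f(n) = f(n-1) + f(n-2) with f(1)=1, f(2)=2.
Iterating the recurrence: f(1)=1, f(2)=2, f(3)=3, f(4)=5, f(5)=8, f(6)=13, f(7)=21, f(8)=34, f(9)=55, f(10)=89, f(11)=144, f(12)=233, f(13)=377, f(14)=610, f(15)=987, f(16)=1597, f(17)=2584, f(18)=4181.

Final answer: 4181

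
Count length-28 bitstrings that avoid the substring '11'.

Classify by the final bit: ...0 gives a(n-1) strings, ...01 gives a(n-2) strings. Thus a(n) = a(n-1) + a(n-2) with a(1)=2, a(2)=3.
Computing successive values: a(1)=2, a(2)=3, a(3)=5, a(4)=8, a(5)=13, a(6)=21, a(7)=34, a(8)=55, a(9)=89, a(10)=144, a(11)=233, a(12)=377, a(13)=610, a(14)=987, a(15)=1597, a(16)=2584, a(17)=4181, a(18)=6765, a(19)=10946, a(20)=17711, a(21)=28657, a(22)=46368, a(23)=75025, a(24)=121393, a(25)=196418, a(26)=317811, a(27)=514229, a(28)=832040.

Final answer: 832040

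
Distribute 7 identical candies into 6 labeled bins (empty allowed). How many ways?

Stars and bars: C(n+k-1, k-1) = C(12,5).

Final answer: C(12,5) = 792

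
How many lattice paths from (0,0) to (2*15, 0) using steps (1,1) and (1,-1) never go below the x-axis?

Total monotonic paths to (15,15): C(30,15) = 155117520.
Paths that cross above y=x (reflection bijection): C(30,16) = 145422675.
Valid Dyck paths: 155117520 - 145422675.
(This is the Catalan number C_{15}.)

Final answer: C_{15} = 9694845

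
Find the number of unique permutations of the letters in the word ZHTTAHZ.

Letters (A:1, H:2, T:2, Z:2). Total letters: 7.
Permutations = 7!/(2! x 2! x 2!).

Final answer: 630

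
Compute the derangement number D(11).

D(n) = (n-1)(D(n-1) + D(n-2)), D(0)=1, D(1)=0.
Building up: D(2)=1, D(3)=2, D(4)=9, D(5)=44, D(6)=265, D(7)=1854, D(8)=14833, D(9)=133496, D(10)=1334961.
D(11) = 10 x (D(10) + D(9)) = 10 x (1334961 + 133496).

Final answer: D(11) = 14684570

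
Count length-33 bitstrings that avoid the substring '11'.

Classify by the final bit: ...0 gives a(n-1) strings, ...01 gives a(n-2) strings. Thus a(n) = a(n-1) + a(n-2) with a(1)=2, a(2)=3.
Building up term by term: a(1)=2, a(2)=3, a(3)=5, a(4)=8, a(5)=13, a(6)=21, a(7)=34, a(8)=55, a(9)=89, a(10)=144, a(11)=233, a(12)=377, a(13)=610, a(14)=987, a(15)=1597, a(16)=2584, a(17)=4181, a(18)=6765, a(19)=10946, a(20)=17711, a(21)=28657, a(22)=46368, a(23)=75025, a(24)=121393, a(25)=196418, a(26)=317811, a(27)=514229, a(28)=832040, a(29)=1346269, a(30)=2178309, a(31)=3524578, a(32)=5702887, a(33)=9227465.

Final answer: 9227465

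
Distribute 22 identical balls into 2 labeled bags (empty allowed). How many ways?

Stars and bars: C(n+k-1, k-1) = C(23,1).

Final answer: C(23,1) = 23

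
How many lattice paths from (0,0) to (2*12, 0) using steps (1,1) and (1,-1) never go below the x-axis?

Total monotonic paths to (12,12): C(24,12) = 2704156.
Paths that cross above y=x (reflection bijection): C(24,13) = 2496144.
Valid Dyck paths: 2704156 - 2496144.
(These counts are the Catalan numbers.)

Final answer: C_{12} = 208012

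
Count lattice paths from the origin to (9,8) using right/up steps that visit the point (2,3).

Paths (0,0)->(2,3): C(5,3) = 10.
Paths (2,3)->(9,8): C(12,5) = 792.
By multiplication principle: 10 x 792.

Final answer: 7920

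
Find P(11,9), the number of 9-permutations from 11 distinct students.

P(11,9) = 11!/(11-9)! = 11!/2!.

Final answer: P(11,9) = 19958400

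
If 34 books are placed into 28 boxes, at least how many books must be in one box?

By the pigeonhole principle: ceiling(34/28).

Final answer: 2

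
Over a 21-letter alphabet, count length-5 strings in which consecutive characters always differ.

Let g(n) count such strings. g(1) = 21, and each valid string of length n-1 extends in 20 ways (any symbol but the last), so g(n) = 20 g(n-1).
Total: g(5) = 21 x 20^4.

Final answer: 21 x 20^{4} = 3360000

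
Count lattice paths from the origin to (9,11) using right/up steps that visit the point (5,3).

Paths (0,0)->(5,3): C(8,3) = 56.
Paths (5,3)->(9,11): C(12,8) = 495.
By multiplication principle: 56 x 495.

Final answer: 27720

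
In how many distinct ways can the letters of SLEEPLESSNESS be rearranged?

Letters (E:4, L:2, N:1, P:1, S:5). Total letters: 13.
Permutations = 13!/(5! x 4! x 2!).

Final answer: 1081080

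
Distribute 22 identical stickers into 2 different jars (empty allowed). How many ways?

Stars and bars: C(n+k-1, k-1) = C(23,1).

Final answer: C(23,1) = 23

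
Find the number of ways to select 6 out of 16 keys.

C(16,6) = 16!/(6! x (16-6)!).

Final answer: C(16,6) = 8008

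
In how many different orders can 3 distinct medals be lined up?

The number of ways to arrange 3 distinct objects is 3!.

Final answer: 3! = 6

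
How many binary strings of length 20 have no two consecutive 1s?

Classify by the final bit: ...0 gives a(n-1) strings, ...01 gives a(n-2) strings. Thus a(n) = a(n-1) + a(n-2) with a(1)=2, a(2)=3.
Computing successive values: a(1)=2, a(2)=3, a(3)=5, a(4)=8, a(5)=13, a(6)=21, a(7)=34, a(8)=55, a(9)=89, a(10)=144, a(11)=233, a(12)=377, a(13)=610, a(14)=987, a(15)=1597, a(16)=2584, a(17)=4181, a(18)=6765, a(19)=10946, a(20)=17711.

Final answer: 17711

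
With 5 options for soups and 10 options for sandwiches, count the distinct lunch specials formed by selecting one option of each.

By the multiplication principle: 5 x 10.

Final answer: 50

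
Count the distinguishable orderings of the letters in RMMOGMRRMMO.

Letters (G:1, M:5, O:2, R:3). Total letters: 11.
Permutations = 11!/(5! x 3! x 2!).

Final answer: 27720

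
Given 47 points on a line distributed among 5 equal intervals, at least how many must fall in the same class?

By pigeonhole with 47 objects and 5 categories: ceiling(47/5).

Final answer: 10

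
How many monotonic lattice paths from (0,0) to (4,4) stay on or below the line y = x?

Total monotonic paths to (4,4): C(8,4) = 70.
Paths that cross above y=x (reflection bijection): C(8,5) = 56.
Valid Dyck paths: 70 - 56.
(This is the Catalan number C_{4}.)

Final answer: C_{4} = 14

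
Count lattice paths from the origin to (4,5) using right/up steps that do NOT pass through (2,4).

Total paths to (4,5): C(9,5) = 126.
Paths through (2,4): C(6,4) x C(3,1) = 45.
Avoiding (2,4): 126 - 45.

Final answer: 81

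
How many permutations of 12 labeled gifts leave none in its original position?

Use the recurrence D(n) = (n-1)(D(n-1) + D(n-2)) with D(0)=1, D(1)=0.
D(2) = 1 x (0 + 1) = 1
D(3) = 2 x (1 + 0) = 2
D(4) = 3 x (2 + 1) = 9
D(5) = 4 x (9 + 2) = 44
D(6) = 5 x (44 + 9) = 265
D(7) = 6 x (265 + 44) = 1854
D(8) = 7 x (1854 + 265) = 14833
D(9) = 8 x (14833 + 1854) = 133496
D(10) = 9 x (133496 + 14833) = 1334961
D(11) = 10 x (1334961 + 133496) = 14684570
D(12) = 11 x (D(11) + D(10)) = 11 x (14684570 + 1334961)

Final answer: D(12) = 176214841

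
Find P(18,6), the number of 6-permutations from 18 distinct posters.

P(18,6) = 18!/(18-6)! = 18!/12!.

Final answer: P(18,6) = 13366080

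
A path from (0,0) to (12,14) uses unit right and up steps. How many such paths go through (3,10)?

Paths (0,0)->(3,10): C(13,10) = 286.
Paths (3,10)->(12,14): C(13,4) = 715.
By multiplication principle: 286 x 715.

Final answer: 204490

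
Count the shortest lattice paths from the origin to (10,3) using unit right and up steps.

Each path has 10 right steps and 3 up steps in some order (13 steps total).
Choose which 3 of the 13 steps are up: C(13,3).

Final answer: C(13,3) = 286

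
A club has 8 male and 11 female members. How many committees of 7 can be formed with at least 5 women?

Sum over valid woman counts:
C(11,5)C(8,2) = 12936
C(11,6)C(8,1) = 3696
C(11,7)C(8,0) = 330
Total: 12936 + 3696 + 330.

Final answer: 16962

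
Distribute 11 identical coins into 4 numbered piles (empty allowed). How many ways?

Stars and bars: C(n+k-1, k-1) = C(14,3).

Final answer: C(14,3) = 364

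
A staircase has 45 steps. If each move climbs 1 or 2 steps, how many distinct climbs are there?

Condition on the final move: it is a 1-step (f(n-1) ways to get there) or a 2-step (f(n-2) ways), so f(n) = f(n-1) + f(n-2), with f(1)=1, f(2)=2.
Building up term by term: f(1)=1, f(2)=2, f(3)=3, f(4)=5, f(5)=8, f(6)=13, f(7)=21, f(8)=34, f(9)=55, f(10)=89, f(11)=144, f(12)=233, f(13)=377, f(14)=610, f(15)=987, f(16)=1597, f(17)=2584, f(18)=4181, f(19)=6765, f(20)=10946, f(21)=17711, f(22)=28657, f(23)=46368, f(24)=75025, f(25)=121393, f(26)=196418, f(27)=317811, f(28)=514229, f(29)=832040, f(30)=1346269, f(31)=2178309, f(32)=3524578, f(33)=5702887, f(34)=9227465, f(35)=14930352, f(36)=24157817, f(37)=39088169, f(38)=63245986, f(39)=102334155, f(40)=165580141, f(41)=267914296, f(42)=433494437, f(43)=701408733, f(44)=1134903170, f(45)=1836311903.

Final answer: 1836311903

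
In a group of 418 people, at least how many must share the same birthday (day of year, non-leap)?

There are 365 possible values for birthday (day of year, non-leap). With 418 people and 365 categories, by pigeonhole: ceiling(418/365).

Final answer: 2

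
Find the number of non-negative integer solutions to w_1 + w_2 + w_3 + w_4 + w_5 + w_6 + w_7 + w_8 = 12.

Stars and bars with 12 stars and 7 bars:
C(12+8-1, 8-1) = C(19,7).

Final answer: C(19,7) = 50388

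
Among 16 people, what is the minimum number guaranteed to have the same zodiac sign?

There are 12 possible values for zodiac sign. With 16 people and 12 categories, by pigeonhole: ceiling(16/12).

Final answer: 2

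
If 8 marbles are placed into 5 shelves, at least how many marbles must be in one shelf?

By the pigeonhole principle: ceiling(8/5).

Final answer: 2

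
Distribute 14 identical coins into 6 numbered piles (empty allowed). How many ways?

Stars and bars: C(n+k-1, k-1) = C(19,5).

Final answer: C(19,5) = 11628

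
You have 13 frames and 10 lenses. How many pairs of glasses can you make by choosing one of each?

By the multiplication principle: 13 x 10.

Final answer: 130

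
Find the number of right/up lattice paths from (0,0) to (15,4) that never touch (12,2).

Total paths to (15,4): C(19,4) = 3876.
Paths through (12,2): C(14,2) x C(5,2) = 910.
Avoiding (12,2): 3876 - 910.

Final answer: 2966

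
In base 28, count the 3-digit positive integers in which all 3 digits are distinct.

The leading digit has 27 choices (anything but zero); the next has 27 (anything but the first), then 26, and so on, one fewer each time.
Total: 27 x 27 x 26.

Final answer: 18954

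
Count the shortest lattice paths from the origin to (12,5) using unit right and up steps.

Each path has 12 right steps and 5 up steps in some order (17 steps total).
Choose which 5 of the 17 steps are up: C(17,5).

Final answer: C(17,5) = 6188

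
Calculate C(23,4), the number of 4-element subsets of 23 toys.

C(23,4) = 23!/(4! x (23-4)!).

Final answer: C(23,4) = 8855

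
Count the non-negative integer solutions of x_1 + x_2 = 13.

Stars and bars with 13 stars and 1 bars:
C(13+2-1, 2-1) = C(14,1).

Final answer: C(14,1) = 14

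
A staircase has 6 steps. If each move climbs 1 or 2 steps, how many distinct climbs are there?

Let f(n) be the number of climbs. Removing the last move (1 or 2 steps) gives f(n) = f(n-1) + f(n-2); base cases f(1)=1, f(2)=2.
Iterating the recurrence: f(1)=1, f(2)=2, f(3)=3, f(4)=5, f(5)=8, f(6)=13.

Final answer: 13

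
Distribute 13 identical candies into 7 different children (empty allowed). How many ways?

Stars and bars: C(n+k-1, k-1) = C(19,6).

Final answer: C(19,6) = 27132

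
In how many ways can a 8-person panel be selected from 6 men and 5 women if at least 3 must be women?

Sum over valid woman counts:
C(5,3)C(6,5) = 60
C(5,4)C(6,4) = 75
C(5,5)C(6,3) = 20
Total: 60 + 75 + 20.

Final answer: 155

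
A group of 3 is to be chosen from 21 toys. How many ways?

C(21,3) = 21!/(3! x (21-3)!).

Final answer: C(21,3) = 1330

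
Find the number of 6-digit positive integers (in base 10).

These are the integers in [10^5, 10^6), so the count is 10^6 - 10^5 = 9 x 10^5.

Final answer: 900000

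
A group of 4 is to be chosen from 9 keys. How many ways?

C(9,4) = 9!/(4! x (9-4)!).

Final answer: C(9,4) = 126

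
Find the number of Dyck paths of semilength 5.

Total monotonic paths to (5,5): C(10,5) = 252.
By the reflection principle, paths that go above the diagonal number C(10,6) = 210.
Valid Dyck paths: 252 - 210.
(These counts are the Catalan numbers.)

Final answer: C_{5} = 42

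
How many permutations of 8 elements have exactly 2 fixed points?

Choose which 2 elements are fixed: C(8,2) = 28.
Derange the remaining 6 using D(j) = (j-1)(D(j-1) + D(j-2)), D(0)=1, D(1)=0: D(2)=1, D(3)=2, D(4)=9, D(5)=44, D(6)=265.
Total: 28 x 265.

Final answer: C(8,2) D(6) = 7420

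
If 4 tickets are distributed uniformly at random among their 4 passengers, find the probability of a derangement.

D(n) = (n-1)(D(n-1) + D(n-2)), D(0)=1, D(1)=0.
Building up: D(2)=1, D(3)=2, D(4)=9.
Total arrangements: 4! = 24.
Probability = D(4)/4! = 3/8.

Final answer: D(4)/4! = 9/24 = 0.375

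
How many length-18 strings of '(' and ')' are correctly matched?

The structures are counted by the Catalan number C_n. Here n = 9 (pairs).
C_n = (2n)!/(n!(n+1)!), so C_{9} = 18!/(9! x 10!) = C(18,9)/10 = 48620/10.

Final answer: C_{9} = 4862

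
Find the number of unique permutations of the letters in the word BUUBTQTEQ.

Letters (B:2, E:1, Q:2, T:2, U:2). Total letters: 9.
Permutations = 9!/(2! x 2! x 2! x 2!).

Final answer: 22680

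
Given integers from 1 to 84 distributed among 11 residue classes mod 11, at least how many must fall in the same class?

By pigeonhole with 84 objects and 11 categories: ceiling(84/11).

Final answer: 8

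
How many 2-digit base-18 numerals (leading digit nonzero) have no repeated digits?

The leading digit has 17 choices (anything but zero); the next has 17 (anything but the first), then 16, and so on, one fewer each time.
Total: 17 x 17.

Final answer: 289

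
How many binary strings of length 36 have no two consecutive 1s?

A valid string ends in 0 (append to any length-(n-1) valid string) or in 01 (append to any length-(n-2) valid string), so a(n) = a(n-1) + a(n-2) with a(1)=2, a(2)=3.
Iterating the recurrence: a(1)=2, a(2)=3, a(3)=5, a(4)=8, a(5)=13, a(6)=21, a(7)=34, a(8)=55, a(9)=89, a(10)=144, a(11)=233, a(12)=377, a(13)=610, a(14)=987, a(15)=1597, a(16)=2584, a(17)=4181, a(18)=6765, a(19)=10946, a(20)=17711, a(21)=28657, a(22)=46368, a(23)=75025, a(24)=121393, a(25)=196418, a(26)=317811, a(27)=514229, a(28)=832040, a(29)=1346269, a(30)=2178309, a(31)=3524578, a(32)=5702887, a(33)=9227465, a(34)=14930352, a(35)=24157817, a(36)=39088169.

Final answer: 39088169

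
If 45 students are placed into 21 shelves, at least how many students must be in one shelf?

By the pigeonhole principle: ceiling(45/21).

Final answer: 3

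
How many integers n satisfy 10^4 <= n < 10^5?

The leading digit cannot be 0 (9 options); the other 4 digits can be anything (10 options each).
Total: 9 x 10^4.

Final answer: 90000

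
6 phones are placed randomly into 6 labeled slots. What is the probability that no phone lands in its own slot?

D(n) = (n-1)(D(n-1) + D(n-2)), D(0)=1, D(1)=0.
Building up: D(2)=1, D(3)=2, D(4)=9, D(5)=44, D(6)=265.
Total arrangements: 6! = 720.
Probability = D(6)/6! = 53/144.

Final answer: D(6)/6! = 265/720 = 0.368056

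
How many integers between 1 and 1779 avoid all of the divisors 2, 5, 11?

|div by 2|=889, |div by 5|=355, |div by 11|=161.
|div by 2&5|=177, |div by 2&11|=80, |div by 5&11|=32, |div by all|=16.
By inclusion-exclusion, divisible by at least one: 889+355+161-177-80-32+16 = 1132.
Not divisible by any: 1779 - 1132.

Final answer: 647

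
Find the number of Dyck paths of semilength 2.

Total monotonic paths to (2,2): C(4,2) = 6.
Paths that cross above y=x (reflection bijection): C(4,3) = 4.
Valid Dyck paths: 6 - 4.
(These counts are the Catalan numbers.)

Final answer: C_{2} = 2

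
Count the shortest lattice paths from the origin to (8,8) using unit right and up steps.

Each path has 8 right steps and 8 up steps in some order (16 steps total).
Choose which 8 of the 16 steps are up: C(16,8).

Final answer: C(16,8) = 12870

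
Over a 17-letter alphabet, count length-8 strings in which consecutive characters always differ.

First character: 17 choices. Each subsequent: 16 choices (must differ from the previous one).
Total: 17 x 16^7.

Final answer: 17 x 16^{7} = 4563402752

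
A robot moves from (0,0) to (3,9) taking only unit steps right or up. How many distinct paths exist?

Each path has 3 right steps and 9 up steps in some order (12 steps total).
Choose which 9 of the 12 steps are up: C(12,9).

Final answer: C(12,9) = 220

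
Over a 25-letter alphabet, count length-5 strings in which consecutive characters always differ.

Let g(n) count such strings. g(1) = 25, and each valid string of length n-1 extends in 24 ways (any symbol but the last), so g(n) = 24 g(n-1).
Total: g(5) = 25 x 24^4.

Final answer: 25 x 24^{4} = 8294400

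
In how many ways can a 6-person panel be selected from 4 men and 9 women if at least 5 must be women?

Sum over valid woman counts:
C(9,5)C(4,1) = 504
C(9,6)C(4,0) = 84
Total: 504 + 84.

Final answer: 588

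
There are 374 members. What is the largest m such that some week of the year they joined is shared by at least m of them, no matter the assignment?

There are 52 possible values for week of the year they joined. With 374 members and 52 categories, by pigeonhole: ceiling(374/52).

Final answer: 8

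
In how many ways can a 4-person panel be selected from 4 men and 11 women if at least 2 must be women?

Sum over valid woman counts:
C(11,2)C(4,2) = 330
C(11,3)C(4,1) = 660
C(11,4)C(4,0) = 330
Total: 330 + 660 + 330.

Final answer: 1320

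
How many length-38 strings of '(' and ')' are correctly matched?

This is a standard Catalan-number count: the answer is C_n. Here n = 19 (pairs).
Using C_0 = 1 and C_(k+1) = C_k x 2(2k+1)/(k+2), build up term by term: C_1=1, C_2=2, C_3=5, C_4=14, C_5=42, C_6=132, C_7=429, C_8=1430, C_9=4862, C_10=16796, C_11=58786, C_12=208012, C_13=742900, C_14=2674440, C_15=9694845, C_16=35357670, C_17=129644790, C_18=477638700, C_19=1767263190.

Final answer: C_{19} = 1767263190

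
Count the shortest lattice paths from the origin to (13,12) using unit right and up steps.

Each path has 13 right steps and 12 up steps in some order (25 steps total).
Choose which 12 of the 25 steps are up: C(25,12).

Final answer: C(25,12) = 5200300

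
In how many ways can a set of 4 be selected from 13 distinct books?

C(13,4) = 13!/(4! x (13-4)!).

Final answer: C(13,4) = 715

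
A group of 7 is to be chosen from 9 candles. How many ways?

C(9,7) = 9!/(7! x 2!).

Final answer: \binom{9}{7} = 36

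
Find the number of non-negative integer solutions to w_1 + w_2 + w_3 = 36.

Stars and bars with 36 stars and 2 bars:
C(36+3-1, 3-1) = C(38,2).

Final answer: C(38,2) = 703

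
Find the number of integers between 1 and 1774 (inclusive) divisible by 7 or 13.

Multiples of 7: 253. Multiples of 13: 136. Of both (lcm=91): 19.
By inclusion-exclusion: 253 + 136 - 19.

Final answer: 370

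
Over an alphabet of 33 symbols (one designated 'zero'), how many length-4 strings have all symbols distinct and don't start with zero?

First digit: 32 (nonzero). Second: 32 (not first). Third: 31, etc.
Total: 32 x 32 x 31 x 30.

Final answer: 952320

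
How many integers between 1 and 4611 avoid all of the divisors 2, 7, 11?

|div by 2|=2305, |div by 7|=658, |div by 11|=419.
|div by 2&7|=329, |div by 2&11|=209, |div by 7&11|=59, |div by all|=29.
By inclusion-exclusion, divisible by at least one: 2305+658+419-329-209-59+29 = 2814.
Not divisible by any: 4611 - 2814.

Final answer: 1797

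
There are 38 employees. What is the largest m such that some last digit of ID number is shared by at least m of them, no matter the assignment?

There are 10 possible values for last digit of ID number. With 38 employees and 10 categories, by pigeonhole: ceiling(38/10).

Final answer: 4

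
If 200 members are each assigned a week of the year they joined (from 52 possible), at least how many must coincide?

There are 52 possible values for week of the year they joined. With 200 members and 52 categories, by pigeonhole: ceiling(200/52).

Final answer: 4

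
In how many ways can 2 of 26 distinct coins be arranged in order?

P(26,2) = 26!/(26-2)! = 26!/24!.

Final answer: P(26,2) = 650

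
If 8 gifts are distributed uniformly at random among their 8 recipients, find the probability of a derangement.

D(n) = (n-1)(D(n-1) + D(n-2)), D(0)=1, D(1)=0.
Building up: D(2)=1, D(3)=2, D(4)=9, D(5)=44, D(6)=265, D(7)=1854, D(8)=14833.
Total arrangements: 8! = 40320.
Probability = D(8)/8! = 2119/5760.

Final answer: D(8)/8! = 14833/40320 = 0.367882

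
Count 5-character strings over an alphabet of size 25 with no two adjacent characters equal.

Let g(n) count such strings. g(1) = 25, and each valid string of length n-1 extends in 24 ways (any symbol but the last), so g(n) = 24 g(n-1).
Total: g(5) = 25 x 24^4.

Final answer: 25 x 24^{4} = 8294400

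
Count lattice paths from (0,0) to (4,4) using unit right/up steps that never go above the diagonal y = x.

Total monotonic paths to (4,4): C(8,4) = 70.
Reflecting each bad path at its first crossing gives a bijection with paths to (3,5): C(8,5) = 56.
Valid Dyck paths: 70 - 56.
(This is the Catalan number C_{4}.)

Final answer: C_{4} = 14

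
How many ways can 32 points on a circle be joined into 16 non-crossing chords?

This is a standard Catalan-number count: the answer is C_n. Here n = 32/2 = 16.
Using C_0 = 1 and C_(k+1) = C_k x 2(2k+1)/(k+2), build up term by term: C_1=1, C_2=2, C_3=5, C_4=14, C_5=42, C_6=132, C_7=429, C_8=1430, C_9=4862, C_10=16796, C_11=58786, C_12=208012, C_13=742900, C_14=2674440, C_15=9694845, C_16=35357670.

Final answer: C_{16} = 35357670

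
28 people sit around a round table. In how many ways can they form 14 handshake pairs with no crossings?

The structures are counted by the Catalan number C_n. Here n = 28/2 = 14.
Using C_0 = 1 and C_(k+1) = C_k x 2(2k+1)/(k+2), build up term by term: C_1=1, C_2=2, C_3=5, C_4=14, C_5=42, C_6=132, C_7=429, C_8=1430, C_9=4862, C_10=16796, C_11=58786, C_12=208012, C_13=742900, C_14=2674440.

Final answer: C_{14} = 2674440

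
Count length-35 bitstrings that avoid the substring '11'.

Classify by the final bit: ...0 gives a(n-1) strings, ...01 gives a(n-2) strings. Thus a(n) = a(n-1) + a(n-2) with a(1)=2, a(2)=3.
Iterating the recurrence: a(1)=2, a(2)=3, a(3)=5, a(4)=8, a(5)=13, a(6)=21, a(7)=34, a(8)=55, a(9)=89, a(10)=144, a(11)=233, a(12)=377, a(13)=610, a(14)=987, a(15)=1597, a(16)=2584, a(17)=4181, a(18)=6765, a(19)=10946, a(20)=17711, a(21)=28657, a(22)=46368, a(23)=75025, a(24)=121393, a(25)=196418, a(26)=317811, a(27)=514229, a(28)=832040, a(29)=1346269, a(30)=2178309, a(31)=3524578, a(32)=5702887, a(33)=9227465, a(34)=14930352, a(35)=24157817.

Final answer: 24157817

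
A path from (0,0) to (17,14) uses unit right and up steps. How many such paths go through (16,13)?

Paths (0,0)->(16,13): C(29,13) = 67863915.
Paths (16,13)->(17,14): C(2,1) = 2.
By multiplication principle: 67863915 x 2.

Final answer: 135727830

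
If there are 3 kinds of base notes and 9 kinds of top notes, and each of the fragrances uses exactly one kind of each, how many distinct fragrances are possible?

By the multiplication principle: 3 x 9.

Final answer: 27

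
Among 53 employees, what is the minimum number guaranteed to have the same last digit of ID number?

There are 10 possible values for last digit of ID number. With 53 employees and 10 categories, by pigeonhole: ceiling(53/10).

Final answer: 6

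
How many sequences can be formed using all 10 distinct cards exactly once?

The number of ways to arrange 10 distinct objects is 10!.

Final answer: 10! = 3628800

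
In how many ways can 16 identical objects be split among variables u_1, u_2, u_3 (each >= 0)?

Stars and bars with 16 stars and 2 bars:
C(16+3-1, 3-1) = C(18,2).

Final answer: C(18,2) = 153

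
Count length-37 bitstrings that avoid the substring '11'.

A valid string ends in 0 (append to any length-(n-1) valid string) or in 01 (append to any length-(n-2) valid string), so a(n) = a(n-1) + a(n-2) with a(1)=2, a(2)=3.
Iterating the recurrence: a(1)=2, a(2)=3, a(3)=5, a(4)=8, a(5)=13, a(6)=21, a(7)=34, a(8)=55, a(9)=89, a(10)=144, a(11)=233, a(12)=377, a(13)=610, a(14)=987, a(15)=1597, a(16)=2584, a(17)=4181, a(18)=6765, a(19)=10946, a(20)=17711, a(21)=28657, a(22)=46368, a(23)=75025, a(24)=121393, a(25)=196418, a(26)=317811, a(27)=514229, a(28)=832040, a(29)=1346269, a(30)=2178309, a(31)=3524578, a(32)=5702887, a(33)=9227465, a(34)=14930352, a(35)=24157817, a(36)=39088169, a(37)=63245986.

Final answer: 63245986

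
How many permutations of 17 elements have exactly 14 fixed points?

Choose which 14 elements are fixed: C(17,14) = 680.
Derange the remaining 3 using D(j) = (j-1)(D(j-1) + D(j-2)), D(0)=1, D(1)=0: D(2)=1, D(3)=2.
Total: 680 x 2.

Final answer: C(17,14) D(3) = 1360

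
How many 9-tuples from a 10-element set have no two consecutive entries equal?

Let g(n) count such strings. g(1) = 10, and each valid string of length n-1 extends in 9 ways (any symbol but the last), so g(n) = 9 g(n-1).
Total: g(9) = 10 x 9^8.

Final answer: 10 x 9^{8} = 430467210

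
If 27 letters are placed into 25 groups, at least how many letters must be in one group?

By the pigeonhole principle: ceiling(27/25).

Final answer: 2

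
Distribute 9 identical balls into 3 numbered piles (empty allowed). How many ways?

Stars and bars: C(n+k-1, k-1) = C(11,2).

Final answer: C(11,2) = 55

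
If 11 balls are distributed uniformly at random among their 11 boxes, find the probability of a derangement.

Derangements satisfy D(n) = (n-1)(D(n-1) + D(n-2)), starting from D(0)=1, D(1)=0.
Building up: D(2)=1, D(3)=2, D(4)=9, D(5)=44, D(6)=265, D(7)=1854, D(8)=14833, D(9)=133496, D(10)=1334961, D(11)=14684570.
Total arrangements: 11! = 39916800.
Probability = D(11)/11! = 1468457/3991680.

Final answer: D(11)/11! = 14684570/39916800 = 0.367879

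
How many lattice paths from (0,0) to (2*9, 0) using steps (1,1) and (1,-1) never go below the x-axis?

Total monotonic paths to (9,9): C(18,9) = 48620.
Reflecting each bad path at its first crossing gives a bijection with paths to (8,10): C(18,10) = 43758.
Valid Dyck paths: 48620 - 43758.
(Equivalently, C_{9} = C(18,9)/10 = 48620/10.)

Final answer: C_{9} = 4862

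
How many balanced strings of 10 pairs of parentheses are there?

This is counted by the nth Catalan number C_n. Here n = 10 (pairs).
C_n = (2n)!/(n!(n+1)!), so C_{10} = 20!/(10! x 11!) = C(20,10)/11 = 184756/11.

Final answer: C_{10} = 16796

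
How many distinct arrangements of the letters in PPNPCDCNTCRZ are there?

Letters (C:3, D:1, N:2, P:3, R:1, T:1, Z:1). Total letters: 12.
Permutations = 12!/(3! x 3! x 2!).

Final answer: 6652800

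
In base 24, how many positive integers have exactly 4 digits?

These are the integers in [24^3, 24^4), so the count is 24^4 - 24^3 = 23 x 24^3.

Final answer: 317952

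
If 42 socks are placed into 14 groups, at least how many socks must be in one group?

By the pigeonhole principle: ceiling(42/14).

Final answer: 3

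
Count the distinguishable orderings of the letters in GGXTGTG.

Letters (G:4, T:2, X:1). Total letters: 7.
Permutations = 7!/(4! x 2!).

Final answer: 105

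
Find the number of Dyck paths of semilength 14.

Total monotonic paths to (14,14): C(28,14) = 40116600.
Reflecting each bad path at its first crossing gives a bijection with paths to (13,15): C(28,15) = 37442160.
Valid Dyck paths: 40116600 - 37442160.
(These counts are the Catalan numbers.)

Final answer: C_{14} = 2674440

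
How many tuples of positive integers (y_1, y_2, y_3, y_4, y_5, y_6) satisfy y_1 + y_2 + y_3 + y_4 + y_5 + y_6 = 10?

Substitute y'_i = y_i - 1 (so y'_i >= 0). Then sum y'_i = 10 - 6 = 4.
Stars and bars: C(4+6-1, 6-1) = C(9,5).

Final answer: C(9,5) = 126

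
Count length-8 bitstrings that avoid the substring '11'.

Classify by the final bit: ...0 gives a(n-1) strings, ...01 gives a(n-2) strings. Thus a(n) = a(n-1) + a(n-2) with a(1)=2, a(2)=3.
Computing successive values: a(1)=2, a(2)=3, a(3)=5, a(4)=8, a(5)=13, a(6)=21, a(7)=34, a(8)=55.

Final answer: 55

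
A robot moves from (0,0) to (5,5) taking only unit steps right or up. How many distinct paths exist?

Each path has 5 right steps and 5 up steps in some order (10 steps total).
Choose which 5 of the 10 steps are up: C(10,5).

Final answer: C(10,5) = 252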